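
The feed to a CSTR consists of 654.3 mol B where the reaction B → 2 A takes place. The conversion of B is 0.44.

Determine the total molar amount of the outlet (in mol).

942 mol

B reacted = 0.44 × 654.3 = 287.9 mol; ν_B = −1, so ξ = 287.9/1 = 287.9 mol.
Outlet amounts (n = n₀ + ν ξ):
  B: 654.3 − 1(287.9) = 366.4
  A: 0 + 2(287.9) = 575.8
Total out = 366.4 + 575.8 = 942.2 mol.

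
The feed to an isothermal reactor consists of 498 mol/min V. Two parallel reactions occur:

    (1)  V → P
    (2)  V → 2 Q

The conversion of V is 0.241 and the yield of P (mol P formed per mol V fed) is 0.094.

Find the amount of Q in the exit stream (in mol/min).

146 mol/min

Yield of P: 1ξ₁ / 498 = 0.094 → ξ₁ = 46.81 mol/min.
Conversion of V: 1ξ₁ + 1ξ₂ = 0.241 × 498 = 120 → ξ₂ = 73.21 mol/min.
Outlet amounts (n = n₀ + Σ ν·ξ):
  V: 498 − 1(46.81) − 1(73.21) = 378
  P: 0 + 1(46.81) = 46.81
  Q: 0 + 2(73.21) = 146.4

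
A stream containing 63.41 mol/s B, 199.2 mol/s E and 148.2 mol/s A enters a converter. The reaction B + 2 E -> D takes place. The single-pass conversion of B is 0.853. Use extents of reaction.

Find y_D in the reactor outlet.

0.179

B reacted = 0.853 × 63.41 = 54.09 mol/s; ν_B = −1, so ξ = 54.09/1 = 54.09 mol/s.
Outlet amounts (n = n₀ + ν ξ):
  B: 63.41 − 1(54.09) = 9.321
  E: 199.2 − 2(54.09) = 91.02
  D: 0 + 1(54.09) = 54.09
  A: 148.2 (inert)
Total out = 302.6 mol/s; y_D = 54.09 / 302.6 = 0.1787.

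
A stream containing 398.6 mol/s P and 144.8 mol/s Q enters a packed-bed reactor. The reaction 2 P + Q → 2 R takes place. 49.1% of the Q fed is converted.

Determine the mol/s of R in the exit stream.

142 mol/s

Q reacted = 0.491 × 144.8 = 71.1 mol/s; ν_Q = −1, so ξ = 71.1/1 = 71.1 mol/s.
Outlet amounts (n = n₀ + ν ξ):
  P: 398.6 − 2(71.1) = 256.4
  Q: 144.8 − 1(71.1) = 73.7
  R: 0 + 2(71.1) = 142.2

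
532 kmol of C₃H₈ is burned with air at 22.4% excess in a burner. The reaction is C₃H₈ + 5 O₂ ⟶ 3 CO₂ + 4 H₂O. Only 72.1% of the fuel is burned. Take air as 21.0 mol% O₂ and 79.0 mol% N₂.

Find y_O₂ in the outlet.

Stoichiometric O₂ = 5 × 532 = 2660 kmol; O₂ fed = 2660 × 1.224 = 3256 kmol.
N₂ fed = 3256 × 79/21 = 12250 kmol.
Fuel reacted = 0.721 × 532 → ξ = 383.6 kmol.
Outlet (n = n₀ + ν ξ):
  C₃H₈: 532 − 1(383.6) = 148.4
  O₂: 3256 − 5(383.6) = 1338
  N₂: 12250 (inert)
  CO₂: 0 + 3(383.6) = 1151
  H₂O: 0 + 4(383.6) = 1534
Total out = 16420 kmol; y_O₂ = 1338 / 16420 = 0.08149.

0.0815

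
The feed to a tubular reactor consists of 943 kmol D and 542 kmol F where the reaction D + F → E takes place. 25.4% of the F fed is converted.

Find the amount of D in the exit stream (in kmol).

805 kmol

F reacted = 0.254 × 542 = 137.7 kmol; ν_F = −1, so ξ = 137.7/1 = 137.7 kmol.
Outlet amounts (n = n₀ + ν ξ):
  D: 943 − 1(137.7) = 805.3
  F: 542 − 1(137.7) = 404.3
  E: 0 + 1(137.7) = 137.7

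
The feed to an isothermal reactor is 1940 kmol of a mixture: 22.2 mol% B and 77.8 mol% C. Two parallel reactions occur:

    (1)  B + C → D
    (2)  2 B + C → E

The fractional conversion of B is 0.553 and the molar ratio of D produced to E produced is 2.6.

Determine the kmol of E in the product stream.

51.8 kmol

Conversion of B: B consumed = 0.553 × 430.7 = 238.2 kmol = 1ξ₁ + 2ξ₂.
Selectivity: 1ξ₁ / (1ξ₂) = 2.6 → ξ₁ = 2.6 ξ₂.
Substitute: (1·2.6 + 2) ξ₂ = 238.2 → ξ₂ = 51.78 kmol, ξ₁ = 134.6 kmol.
Outlet amounts (n = n₀ + Σ ν·ξ):
  B: 430.7 − 1(134.6) − 2(51.78) = 192.5
  C: 1509 − 1(134.6) − 1(51.78) = 1323
  D: 0 + 1(134.6) = 134.6
  E: 0 + 1(51.78) = 51.78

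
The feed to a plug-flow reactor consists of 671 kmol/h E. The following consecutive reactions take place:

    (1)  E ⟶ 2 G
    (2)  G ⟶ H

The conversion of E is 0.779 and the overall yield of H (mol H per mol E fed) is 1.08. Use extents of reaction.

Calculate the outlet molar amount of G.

Conversion of E: E consumed = 1ξ₁ = 0.779 × 671 → ξ₁ = 522.7 kmol/h.
Yield of H: 1ξ₂ / 671 = 1.08 → ξ₂ = 724.7 kmol/h.
Outlet amounts (n = n₀ + Σ ν·ξ):
  E: 671 − 1(522.7) = 148.3
  G: 0 + 2(522.7) − 1(724.7) = 320.7
  H: 0 + 1(724.7) = 724.7

321 kmol/h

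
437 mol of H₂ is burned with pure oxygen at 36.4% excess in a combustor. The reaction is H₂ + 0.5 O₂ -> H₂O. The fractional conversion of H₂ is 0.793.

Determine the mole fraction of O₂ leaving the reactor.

Stoichiometric O₂ = 0.5 × 437 = 218.5 mol; O₂ fed = 218.5 × 1.364 = 298 mol.
Fuel reacted = 0.793 × 437 → ξ = 346.5 mol.
Outlet (n = n₀ + ν ξ):
  H₂: 437 − 1(346.5) = 90.46
  O₂: 298 − 0.5(346.5) = 124.8
  H₂O: 0 + 1(346.5) = 346.5
Total out = 561.8 mol; y_O₂ = 124.8 / 561.8 = 0.2221.

0.222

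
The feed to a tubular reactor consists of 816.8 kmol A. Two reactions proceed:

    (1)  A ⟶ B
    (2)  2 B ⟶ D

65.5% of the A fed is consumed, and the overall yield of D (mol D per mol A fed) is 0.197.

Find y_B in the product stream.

Conversion of A: A consumed = 1ξ₁ = 0.655 × 816.8 → ξ₁ = 535 kmol.
Yield of D: 1ξ₂ / 816.8 = 0.197 → ξ₂ = 160.9 kmol.
Outlet amounts (n = n₀ + Σ ν·ξ):
  A: 816.8 − 1(535) = 281.8
  B: 0 + 1(535) − 2(160.9) = 213.2
  D: 0 + 1(160.9) = 160.9
Total out = 655.9 kmol; y_B = 213.2 / 655.9 = 0.325.

0.325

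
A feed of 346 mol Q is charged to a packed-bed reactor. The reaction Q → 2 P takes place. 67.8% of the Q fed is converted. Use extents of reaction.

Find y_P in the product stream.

0.808

Q reacted = 0.678 × 346 = 234.6 mol; ν_Q = −1, so ξ = 234.6/1 = 234.6 mol.
Outlet amounts (n = n₀ + ν ξ):
  Q: 346 − 1(234.6) = 111.4
  P: 0 + 2(234.6) = 469.2
Total out = 580.6 mol; y_P = 469.2 / 580.6 = 0.8081.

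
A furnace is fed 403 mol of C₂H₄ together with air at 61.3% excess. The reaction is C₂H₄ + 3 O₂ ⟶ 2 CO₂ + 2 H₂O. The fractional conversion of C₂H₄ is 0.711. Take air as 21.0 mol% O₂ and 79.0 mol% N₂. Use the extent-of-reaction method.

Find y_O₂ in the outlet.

0.113

Stoichiometric O₂ = 3 × 403 = 1209 mol; O₂ fed = 1209 × 1.613 = 1950 mol.
N₂ fed = 1950 × 79/21 = 7336 mol.
Fuel reacted = 0.711 × 403 → ξ = 286.5 mol.
Outlet (n = n₀ + ν ξ):
  C₂H₄: 403 − 1(286.5) = 116.5
  O₂: 1950 − 3(286.5) = 1091
  N₂: 7336 (inert)
  CO₂: 0 + 2(286.5) = 573.1
  H₂O: 0 + 2(286.5) = 573.1
Total out = 9689 mol; y_O₂ = 1091 / 9689 = 0.1125.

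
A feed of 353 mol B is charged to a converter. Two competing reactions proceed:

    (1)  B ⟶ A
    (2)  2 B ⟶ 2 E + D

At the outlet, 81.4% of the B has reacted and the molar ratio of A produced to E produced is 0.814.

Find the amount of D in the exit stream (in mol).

79.2 mol

Conversion of B: B consumed = 0.814 × 353 = 287.3 mol = 1ξ₁ + 2ξ₂.
Selectivity: 1ξ₁ / (2ξ₂) = 0.814 → ξ₁ = 1.628 ξ₂.
Substitute: (1·1.628 + 2) ξ₂ = 287.3 → ξ₂ = 79.2 mol, ξ₁ = 128.9 mol.
Outlet amounts (n = n₀ + Σ ν·ξ):
  B: 353 − 1(128.9) − 2(79.2) = 65.66
  A: 0 + 1(128.9) = 128.9
  E: 0 + 2(79.2) = 158.4
  D: 0 + 1(79.2) = 79.2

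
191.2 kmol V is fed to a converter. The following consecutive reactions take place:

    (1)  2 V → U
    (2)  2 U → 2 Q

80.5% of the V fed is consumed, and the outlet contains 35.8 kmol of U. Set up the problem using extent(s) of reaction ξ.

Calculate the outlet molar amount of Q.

41.2 kmol

Conversion of V: V consumed = 2ξ₁ = 0.805 × 191.2 → ξ₁ = 76.96 kmol.
U balance: n_U = 0 + 1ξ₁ − 2ξ₂ = 35.8 → ξ₂ = (1·76.96 − 35.8)/2 = 20.58 kmol.
Outlet amounts (n = n₀ + Σ ν·ξ):
  V: 191.2 − 2(76.96) = 37.28
  U: 0 + 1(76.96) − 2(20.58) = 35.8
  Q: 0 + 2(20.58) = 41.16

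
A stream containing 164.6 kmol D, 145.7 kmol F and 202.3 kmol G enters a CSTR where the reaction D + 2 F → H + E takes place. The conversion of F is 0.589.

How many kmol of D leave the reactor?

F reacted = 0.589 × 145.7 = 85.82 kmol; ν_F = −2, so ξ = 85.82/2 = 42.91 kmol.
Outlet amounts (n = n₀ + ν ξ):
  D: 164.6 − 1(42.91) = 121.7
  F: 145.7 − 2(42.91) = 59.88
  H: 0 + 1(42.91) = 42.91
  E: 0 + 1(42.91) = 42.91
  G: 202.3 (inert)

122 kmol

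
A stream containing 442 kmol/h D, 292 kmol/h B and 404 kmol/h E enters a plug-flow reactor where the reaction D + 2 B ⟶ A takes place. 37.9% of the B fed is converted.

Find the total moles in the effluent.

B reacted = 0.379 × 292 = 110.7 kmol/h; ν_B = −2, so ξ = 110.7/2 = 55.33 kmol/h.
Outlet amounts (n = n₀ + ν ξ):
  D: 442 − 1(55.33) = 386.7
  B: 292 − 2(55.33) = 181.3
  A: 0 + 1(55.33) = 55.33
  E: 404 (inert)
Total out = 386.7 + 181.3 + 55.33 + 404 = 1027 kmol/h.

1030 kmol/h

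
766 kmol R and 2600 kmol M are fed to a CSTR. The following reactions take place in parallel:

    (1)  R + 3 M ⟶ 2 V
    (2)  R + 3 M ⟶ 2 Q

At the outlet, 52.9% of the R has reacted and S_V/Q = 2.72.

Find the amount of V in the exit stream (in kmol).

Conversion of R: R consumed = 0.529 × 766 = 405.2 kmol = 1ξ₁ + 1ξ₂.
Selectivity: 2ξ₁ / (2ξ₂) = 2.72 → ξ₁ = 2.72 ξ₂.
Substitute: (1·2.72 + 1) ξ₂ = 405.2 → ξ₂ = 108.9 kmol, ξ₁ = 296.3 kmol.
Outlet amounts (n = n₀ + Σ ν·ξ):
  R: 766 − 1(296.3) − 1(108.9) = 360.8
  M: 2600 − 3(296.3) − 3(108.9) = 1384
  V: 0 + 2(296.3) = 592.6
  Q: 0 + 2(108.9) = 217.9

593 kmol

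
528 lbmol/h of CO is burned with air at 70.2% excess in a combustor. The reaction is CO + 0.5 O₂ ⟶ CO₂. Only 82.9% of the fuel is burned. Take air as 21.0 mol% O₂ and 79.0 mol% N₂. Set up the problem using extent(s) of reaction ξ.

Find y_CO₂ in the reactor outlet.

0.179

Stoichiometric O₂ = 0.5 × 528 = 264 lbmol/h; O₂ fed = 264 × 1.702 = 449.3 lbmol/h.
N₂ fed = 449.3 × 79/21 = 1690 lbmol/h.
Fuel reacted = 0.829 × 528 → ξ = 437.7 lbmol/h.
Outlet (n = n₀ + ν ξ):
  CO: 528 − 1(437.7) = 90.29
  O₂: 449.3 − 0.5(437.7) = 230.5
  N₂: 1690 (inert)
  CO₂: 0 + 1(437.7) = 437.7
Total out = 2449 lbmol/h; y_CO₂ = 437.7 / 2449 = 0.1787.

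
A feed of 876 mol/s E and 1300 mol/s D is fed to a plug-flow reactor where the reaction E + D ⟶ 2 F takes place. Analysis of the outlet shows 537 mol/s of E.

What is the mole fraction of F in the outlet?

For E: n = n₀ − 1ξ → 537 = 876 − 1ξ, giving ξ = 339 mol/s.
Outlet amounts (n = n₀ + ν ξ):
  E: 876 − 1(339) = 537
  D: 1300 − 1(339) = 961
  F: 0 + 2(339) = 678
Total out = 2176 mol/s; y_F = 678 / 2176 = 0.3116.

0.312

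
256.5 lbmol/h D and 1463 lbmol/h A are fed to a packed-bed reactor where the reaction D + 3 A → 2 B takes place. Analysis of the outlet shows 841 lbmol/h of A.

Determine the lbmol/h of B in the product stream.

415 lbmol/h

For A: n = n₀ − 3ξ → 841 = 1463 − 3ξ, giving ξ = 207.3 lbmol/h.
Outlet amounts (n = n₀ + ν ξ):
  D: 256.5 − 1(207.3) = 49.17
  A: 1463 − 3(207.3) = 841
  B: 0 + 2(207.3) = 414.7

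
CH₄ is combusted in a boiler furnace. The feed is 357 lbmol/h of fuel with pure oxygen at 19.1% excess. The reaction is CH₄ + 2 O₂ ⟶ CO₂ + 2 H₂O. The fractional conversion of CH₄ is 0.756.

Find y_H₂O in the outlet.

0.447

Stoichiometric O₂ = 2 × 357 = 714 lbmol/h; O₂ fed = 714 × 1.191 = 850.4 lbmol/h.
Fuel reacted = 0.756 × 357 → ξ = 269.9 lbmol/h.
Outlet (n = n₀ + ν ξ):
  CH₄: 357 − 1(269.9) = 87.11
  O₂: 850.4 − 2(269.9) = 310.6
  CO₂: 0 + 1(269.9) = 269.9
  H₂O: 0 + 2(269.9) = 539.8
Total out = 1207 lbmol/h; y_H₂O = 539.8 / 1207 = 0.4471.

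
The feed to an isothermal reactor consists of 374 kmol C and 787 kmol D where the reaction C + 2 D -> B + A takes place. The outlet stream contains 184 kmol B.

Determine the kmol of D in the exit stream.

419 kmol

For B: n = n₀ + 1ξ → 184 = 0 + 1ξ, giving ξ = 184 kmol.
Outlet amounts (n = n₀ + ν ξ):
  C: 374 − 1(184) = 190
  D: 787 − 2(184) = 419
  B: 0 + 1(184) = 184
  A: 0 + 1(184) = 184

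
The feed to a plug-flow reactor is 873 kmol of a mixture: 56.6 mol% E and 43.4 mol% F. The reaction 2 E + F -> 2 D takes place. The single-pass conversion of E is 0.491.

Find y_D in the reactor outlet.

E reacted = 0.491 × 494.1 = 242.6 kmol; ν_E = −2, so ξ = 242.6/2 = 121.3 kmol.
Outlet amounts (n = n₀ + ν ξ):
  E: 494.1 − 2(121.3) = 251.5
  F: 378.9 − 1(121.3) = 257.6
  D: 0 + 2(121.3) = 242.6
Total out = 751.7 kmol; y_D = 242.6 / 751.7 = 0.3228.

0.323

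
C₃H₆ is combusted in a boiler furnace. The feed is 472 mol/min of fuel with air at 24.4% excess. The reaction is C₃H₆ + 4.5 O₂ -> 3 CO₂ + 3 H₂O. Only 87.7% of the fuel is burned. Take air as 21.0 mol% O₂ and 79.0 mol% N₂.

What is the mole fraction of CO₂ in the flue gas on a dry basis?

Stoichiometric O₂ = 4.5 × 472 = 2124 mol/min; O₂ fed = 2124 × 1.244 = 2642 mol/min.
N₂ fed = 2642 × 79/21 = 9940 mol/min.
Fuel reacted = 0.877 × 472 → ξ = 413.9 mol/min.
Outlet (n = n₀ + ν ξ):
  C₃H₆: 472 − 1(413.9) = 58.06
  O₂: 2642 − 4.5(413.9) = 779.5
  N₂: 9940 (inert)
  CO₂: 0 + 3(413.9) = 1242
  H₂O: 0 + 3(413.9) = 1242
Dry total = 12020 mol/min; y_CO₂ (dry) = 1242 / 12020 = 0.1033.

0.103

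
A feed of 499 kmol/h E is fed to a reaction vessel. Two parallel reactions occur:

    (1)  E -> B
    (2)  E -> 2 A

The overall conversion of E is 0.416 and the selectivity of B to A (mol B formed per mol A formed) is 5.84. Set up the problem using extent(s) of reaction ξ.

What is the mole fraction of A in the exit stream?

Conversion of E: E consumed = 0.416 × 499 = 207.6 kmol/h = 1ξ₁ + 1ξ₂.
Selectivity: 1ξ₁ / (2ξ₂) = 5.84 → ξ₁ = 11.68 ξ₂.
Substitute: (1·11.68 + 1) ξ₂ = 207.6 → ξ₂ = 16.37 kmol/h, ξ₁ = 191.2 kmol/h.
Outlet amounts (n = n₀ + Σ ν·ξ):
  E: 499 − 1(191.2) − 1(16.37) = 291.4
  B: 0 + 1(191.2) = 191.2
  A: 0 + 2(16.37) = 32.74
Total out = 515.4 kmol/h; y_A = 32.74 / 515.4 = 0.06353.

0.0635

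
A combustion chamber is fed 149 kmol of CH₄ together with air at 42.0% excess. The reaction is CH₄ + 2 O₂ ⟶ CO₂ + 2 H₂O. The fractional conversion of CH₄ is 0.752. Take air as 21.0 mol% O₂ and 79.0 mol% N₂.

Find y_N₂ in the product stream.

Stoichiometric O₂ = 2 × 149 = 298 kmol; O₂ fed = 298 × 1.420 = 423.2 kmol.
N₂ fed = 423.2 × 79/21 = 1592 kmol.
Fuel reacted = 0.752 × 149 → ξ = 112 kmol.
Outlet (n = n₀ + ν ξ):
  CH₄: 149 − 1(112) = 36.95
  O₂: 423.2 − 2(112) = 199.1
  N₂: 1592 (inert)
  CO₂: 0 + 1(112) = 112
  H₂O: 0 + 2(112) = 224.1
Total out = 2164 kmol; y_N₂ = 1592 / 2164 = 0.7356.

0.736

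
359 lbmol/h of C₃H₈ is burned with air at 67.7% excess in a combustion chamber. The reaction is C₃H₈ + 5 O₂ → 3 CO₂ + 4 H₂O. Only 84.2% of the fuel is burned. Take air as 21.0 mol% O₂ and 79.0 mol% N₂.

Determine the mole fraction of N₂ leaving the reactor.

Stoichiometric O₂ = 5 × 359 = 1795 lbmol/h; O₂ fed = 1795 × 1.677 = 3010 lbmol/h.
N₂ fed = 3010 × 79/21 = 11320 lbmol/h.
Fuel reacted = 0.842 × 359 → ξ = 302.3 lbmol/h.
Outlet (n = n₀ + ν ξ):
  C₃H₈: 359 − 1(302.3) = 56.72
  O₂: 3010 − 5(302.3) = 1499
  N₂: 11320 (inert)
  CO₂: 0 + 3(302.3) = 906.8
  H₂O: 0 + 4(302.3) = 1209
Total out = 15000 lbmol/h; y_N₂ = 11320 / 15000 = 0.7552.

0.755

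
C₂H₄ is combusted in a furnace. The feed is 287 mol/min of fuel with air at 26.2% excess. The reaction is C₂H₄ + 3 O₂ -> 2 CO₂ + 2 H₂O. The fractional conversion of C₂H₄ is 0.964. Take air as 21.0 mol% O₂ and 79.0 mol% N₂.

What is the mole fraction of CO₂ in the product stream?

Stoichiometric O₂ = 3 × 287 = 861 mol/min; O₂ fed = 861 × 1.262 = 1087 mol/min.
N₂ fed = 1087 × 79/21 = 4088 mol/min.
Fuel reacted = 0.964 × 287 → ξ = 276.7 mol/min.
Outlet (n = n₀ + ν ξ):
  C₂H₄: 287 − 1(276.7) = 10.33
  O₂: 1087 − 3(276.7) = 256.6
  N₂: 4088 (inert)
  CO₂: 0 + 2(276.7) = 553.3
  H₂O: 0 + 2(276.7) = 553.3
Total out = 5461 mol/min; y_CO₂ = 553.3 / 5461 = 0.1013.

0.101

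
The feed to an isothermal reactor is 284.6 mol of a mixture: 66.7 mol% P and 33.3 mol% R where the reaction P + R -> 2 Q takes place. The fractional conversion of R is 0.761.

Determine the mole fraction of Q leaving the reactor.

0.507

R reacted = 0.761 × 94.77 = 72.12 mol; ν_R = −1, so ξ = 72.12/1 = 72.12 mol.
Outlet amounts (n = n₀ + ν ξ):
  P: 189.8 − 1(72.12) = 117.7
  R: 94.77 − 1(72.12) = 22.65
  Q: 0 + 2(72.12) = 144.2
Total out = 284.6 mol; y_Q = 144.2 / 284.6 = 0.5068.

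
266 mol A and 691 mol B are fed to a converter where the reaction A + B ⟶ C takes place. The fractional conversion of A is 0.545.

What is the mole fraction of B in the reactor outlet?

0.672

A reacted = 0.545 × 266 = 145 mol; ν_A = −1, so ξ = 145/1 = 145 mol.
Outlet amounts (n = n₀ + ν ξ):
  A: 266 − 1(145) = 121
  B: 691 − 1(145) = 546
  C: 0 + 1(145) = 145
Total out = 812 mol; y_B = 546 / 812 = 0.6724.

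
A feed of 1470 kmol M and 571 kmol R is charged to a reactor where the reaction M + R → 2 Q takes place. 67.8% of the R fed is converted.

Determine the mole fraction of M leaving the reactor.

0.531

R reacted = 0.678 × 571 = 387.1 kmol; ν_R = −1, so ξ = 387.1/1 = 387.1 kmol.
Outlet amounts (n = n₀ + ν ξ):
  M: 1470 − 1(387.1) = 1083
  R: 571 − 1(387.1) = 183.9
  Q: 0 + 2(387.1) = 774.3
Total out = 2041 kmol; y_M = 1083 / 2041 = 0.5306.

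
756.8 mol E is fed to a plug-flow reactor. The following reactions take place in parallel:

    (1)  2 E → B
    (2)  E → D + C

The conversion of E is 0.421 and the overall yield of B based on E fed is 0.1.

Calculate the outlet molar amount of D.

167 mol

Yield of B: 1ξ₁ / 756.8 = 0.1 → ξ₁ = 75.68 mol.
Conversion of E: 2ξ₁ + 1ξ₂ = 0.421 × 756.8 = 318.6 → ξ₂ = 167.3 mol.
Outlet amounts (n = n₀ + Σ ν·ξ):
  E: 756.8 − 2(75.68) − 1(167.3) = 438.2
  B: 0 + 1(75.68) = 75.68
  D: 0 + 1(167.3) = 167.3
  C: 0 + 1(167.3) = 167.3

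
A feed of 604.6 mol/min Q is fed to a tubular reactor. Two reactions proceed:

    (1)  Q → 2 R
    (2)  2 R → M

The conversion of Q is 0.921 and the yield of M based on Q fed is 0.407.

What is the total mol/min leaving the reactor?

915 mol/min

Conversion of Q: Q consumed = 1ξ₁ = 0.921 × 604.6 → ξ₁ = 556.8 mol/min.
Yield of M: 1ξ₂ / 604.6 = 0.407 → ξ₂ = 246.1 mol/min.
Outlet amounts (n = n₀ + Σ ν·ξ):
  Q: 604.6 − 1(556.8) = 47.76
  R: 0 + 2(556.8) − 2(246.1) = 621.5
  M: 0 + 1(246.1) = 246.1
Total out = 47.76 + 621.5 + 246.1 = 915.4 mol/min.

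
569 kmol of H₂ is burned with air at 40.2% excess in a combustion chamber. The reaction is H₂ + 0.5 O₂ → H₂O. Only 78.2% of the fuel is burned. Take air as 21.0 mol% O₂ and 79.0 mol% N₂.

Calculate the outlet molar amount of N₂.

1500 kmol

Stoichiometric O₂ = 0.5 × 569 = 284.5 kmol; O₂ fed = 284.5 × 1.402 = 398.9 kmol.
N₂ fed = 398.9 × 79/21 = 1501 kmol.
Fuel reacted = 0.782 × 569 → ξ = 445 kmol.
Outlet (n = n₀ + ν ξ):
  H₂: 569 − 1(445) = 124
  O₂: 398.9 − 0.5(445) = 176.4
  N₂: 1501 (inert)
  H₂O: 0 + 1(445) = 445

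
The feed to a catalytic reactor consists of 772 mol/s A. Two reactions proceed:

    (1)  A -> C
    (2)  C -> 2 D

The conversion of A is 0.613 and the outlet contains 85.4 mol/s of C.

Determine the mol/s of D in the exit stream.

Conversion of A: A consumed = 1ξ₁ = 0.613 × 772 → ξ₁ = 473.2 mol/s.
C balance: n_C = 0 + 1ξ₁ − 1ξ₂ = 85.4 → ξ₂ = (1·473.2 − 85.4)/1 = 387.8 mol/s.
Outlet amounts (n = n₀ + Σ ν·ξ):
  A: 772 − 1(473.2) = 298.8
  C: 0 + 1(473.2) − 1(387.8) = 85.4
  D: 0 + 2(387.8) = 775.7

776 mol/s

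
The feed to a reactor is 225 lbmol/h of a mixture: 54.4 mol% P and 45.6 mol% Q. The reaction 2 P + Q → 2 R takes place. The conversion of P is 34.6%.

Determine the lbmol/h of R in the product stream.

42.4 lbmol/h

P reacted = 0.346 × 122.4 = 42.35 lbmol/h; ν_P = −2, so ξ = 42.35/2 = 21.18 lbmol/h.
Outlet amounts (n = n₀ + ν ξ):
  P: 122.4 − 2(21.18) = 80.05
  Q: 102.6 − 1(21.18) = 81.42
  R: 0 + 2(21.18) = 42.35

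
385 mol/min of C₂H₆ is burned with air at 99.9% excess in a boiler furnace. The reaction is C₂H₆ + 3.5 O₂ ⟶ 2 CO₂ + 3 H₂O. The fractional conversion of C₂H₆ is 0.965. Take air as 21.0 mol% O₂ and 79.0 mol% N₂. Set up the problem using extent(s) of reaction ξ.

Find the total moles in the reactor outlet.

Stoichiometric O₂ = 3.5 × 385 = 1348 mol/min; O₂ fed = 1348 × 1.999 = 2694 mol/min.
N₂ fed = 2694 × 79/21 = 10130 mol/min.
Fuel reacted = 0.965 × 385 → ξ = 371.5 mol/min.
Outlet (n = n₀ + ν ξ):
  C₂H₆: 385 − 1(371.5) = 13.48
  O₂: 2694 − 3.5(371.5) = 1393
  N₂: 10130 (inert)
  CO₂: 0 + 2(371.5) = 743
  H₂O: 0 + 3(371.5) = 1115
Total out = 13.48 + 1393 + 10130 + 743 + 1115 = 13400 mol/min.

13400 mol/min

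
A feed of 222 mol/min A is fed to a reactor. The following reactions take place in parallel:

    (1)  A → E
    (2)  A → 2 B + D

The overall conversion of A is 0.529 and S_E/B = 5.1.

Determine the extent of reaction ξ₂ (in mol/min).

Conversion of A: A consumed = 0.529 × 222 = 117.4 mol/min = 1ξ₁ + 1ξ₂.
Selectivity: 1ξ₁ / (2ξ₂) = 5.1 → ξ₁ = 10.2 ξ₂.
Substitute: (1·10.2 + 1) ξ₂ = 117.4 → ξ₂ = 10.49 mol/min, ξ₁ = 107 mol/min.
Outlet amounts (n = n₀ + Σ ν·ξ):
  A: 222 − 1(107) − 1(10.49) = 104.6
  E: 0 + 1(107) = 107
  B: 0 + 2(10.49) = 20.97
  D: 0 + 1(10.49) = 10.49

ξ₂ = 10.5 mol/min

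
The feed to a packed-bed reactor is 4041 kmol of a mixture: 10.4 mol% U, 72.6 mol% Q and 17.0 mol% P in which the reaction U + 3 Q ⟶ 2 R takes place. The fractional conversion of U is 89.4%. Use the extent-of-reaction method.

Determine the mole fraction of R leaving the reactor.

0.228

U reacted = 0.894 × 420.3 = 375.7 kmol; ν_U = −1, so ξ = 375.7/1 = 375.7 kmol.
Outlet amounts (n = n₀ + ν ξ):
  U: 420.3 − 1(375.7) = 44.55
  Q: 2934 − 3(375.7) = 1807
  R: 0 + 2(375.7) = 751.4
  P: 687 (inert)
Total out = 3290 kmol; y_R = 751.4 / 3290 = 0.2284.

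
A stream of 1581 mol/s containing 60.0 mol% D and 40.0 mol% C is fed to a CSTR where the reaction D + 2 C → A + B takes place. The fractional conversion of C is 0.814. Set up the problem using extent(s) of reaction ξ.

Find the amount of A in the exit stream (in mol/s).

C reacted = 0.814 × 632.4 = 514.8 mol/s; ν_C = −2, so ξ = 514.8/2 = 257.4 mol/s.
Outlet amounts (n = n₀ + ν ξ):
  D: 948.6 − 1(257.4) = 691.2
  C: 632.4 − 2(257.4) = 117.6
  A: 0 + 1(257.4) = 257.4
  B: 0 + 1(257.4) = 257.4

257 mol/s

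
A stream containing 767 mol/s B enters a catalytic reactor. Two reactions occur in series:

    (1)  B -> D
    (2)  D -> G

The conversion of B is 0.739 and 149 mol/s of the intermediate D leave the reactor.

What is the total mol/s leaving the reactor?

Conversion of B: B consumed = 1ξ₁ = 0.739 × 767 → ξ₁ = 566.8 mol/s.
D balance: n_D = 0 + 1ξ₁ − 1ξ₂ = 149 → ξ₂ = (1·566.8 − 149)/1 = 417.8 mol/s.
Outlet amounts (n = n₀ + Σ ν·ξ):
  B: 767 − 1(566.8) = 200.2
  D: 0 + 1(566.8) − 1(417.8) = 149
  G: 0 + 1(417.8) = 417.8
Total out = 200.2 + 149 + 417.8 = 767 mol/s.

767 mol/s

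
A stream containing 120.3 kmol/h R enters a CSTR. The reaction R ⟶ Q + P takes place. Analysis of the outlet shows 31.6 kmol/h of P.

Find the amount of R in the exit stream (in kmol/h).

For P: n = n₀ + 1ξ → 31.6 = 0 + 1ξ, giving ξ = 31.6 kmol/h.
Outlet amounts (n = n₀ + ν ξ):
  R: 120.3 − 1(31.6) = 88.7
  Q: 0 + 1(31.6) = 31.6
  P: 0 + 1(31.6) = 31.6

88.7 kmol/h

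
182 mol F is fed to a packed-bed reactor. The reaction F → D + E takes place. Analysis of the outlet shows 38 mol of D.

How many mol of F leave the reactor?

144 mol

For D: n = n₀ + 1ξ → 38 = 0 + 1ξ, giving ξ = 38 mol.
Outlet amounts (n = n₀ + ν ξ):
  F: 182 − 1(38) = 144
  D: 0 + 1(38) = 38
  E: 0 + 1(38) = 38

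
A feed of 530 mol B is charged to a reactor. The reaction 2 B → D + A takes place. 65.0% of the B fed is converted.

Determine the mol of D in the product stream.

B reacted = 0.65 × 530 = 344.5 mol; ν_B = −2, so ξ = 344.5/2 = 172.2 mol.
Outlet amounts (n = n₀ + ν ξ):
  B: 530 − 2(172.2) = 185.5
  D: 0 + 1(172.2) = 172.2
  A: 0 + 1(172.2) = 172.2

172 mol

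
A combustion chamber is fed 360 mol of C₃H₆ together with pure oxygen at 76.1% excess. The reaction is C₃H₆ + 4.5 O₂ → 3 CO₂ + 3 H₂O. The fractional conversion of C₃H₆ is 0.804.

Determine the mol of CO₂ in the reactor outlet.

Stoichiometric O₂ = 4.5 × 360 = 1620 mol; O₂ fed = 1620 × 1.761 = 2853 mol.
Fuel reacted = 0.804 × 360 → ξ = 289.4 mol.
Outlet (n = n₀ + ν ξ):
  C₃H₆: 360 − 1(289.4) = 70.56
  O₂: 2853 − 4.5(289.4) = 1550
  CO₂: 0 + 3(289.4) = 868.3
  H₂O: 0 + 3(289.4) = 868.3

868 mol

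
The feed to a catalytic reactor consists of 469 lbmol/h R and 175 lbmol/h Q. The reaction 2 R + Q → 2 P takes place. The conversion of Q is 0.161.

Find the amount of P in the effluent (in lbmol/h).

Q reacted = 0.161 × 175 = 28.18 lbmol/h; ν_Q = −1, so ξ = 28.18/1 = 28.18 lbmol/h.
Outlet amounts (n = n₀ + ν ξ):
  R: 469 − 2(28.18) = 412.6
  Q: 175 − 1(28.18) = 146.8
  P: 0 + 2(28.18) = 56.35

56.4 lbmol/h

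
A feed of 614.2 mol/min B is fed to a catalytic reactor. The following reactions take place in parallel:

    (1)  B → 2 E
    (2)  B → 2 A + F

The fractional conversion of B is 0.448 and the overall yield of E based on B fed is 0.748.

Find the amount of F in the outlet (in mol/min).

45.5 mol/min

Yield of E: 2ξ₁ / 614.2 = 0.748 → ξ₁ = 229.7 mol/min.
Conversion of B: 1ξ₁ + 1ξ₂ = 0.448 × 614.2 = 275.2 → ξ₂ = 45.45 mol/min.
Outlet amounts (n = n₀ + Σ ν·ξ):
  B: 614.2 − 1(229.7) − 1(45.45) = 339
  E: 0 + 2(229.7) = 459.4
  A: 0 + 2(45.45) = 90.9
  F: 0 + 1(45.45) = 45.45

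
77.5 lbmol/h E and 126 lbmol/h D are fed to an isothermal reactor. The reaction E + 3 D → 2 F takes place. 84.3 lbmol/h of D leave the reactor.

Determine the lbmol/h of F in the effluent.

For D: n = n₀ − 3ξ → 84.3 = 126 − 3ξ, giving ξ = 13.9 lbmol/h.
Outlet amounts (n = n₀ + ν ξ):
  E: 77.5 − 1(13.9) = 63.6
  D: 126 − 3(13.9) = 84.3
  F: 0 + 2(13.9) = 27.8

27.8 lbmol/h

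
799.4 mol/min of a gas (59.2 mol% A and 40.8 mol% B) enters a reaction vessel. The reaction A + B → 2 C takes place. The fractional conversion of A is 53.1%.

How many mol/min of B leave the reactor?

A reacted = 0.531 × 473.2 = 251.3 mol/min; ν_A = −1, so ξ = 251.3/1 = 251.3 mol/min.
Outlet amounts (n = n₀ + ν ξ):
  A: 473.2 − 1(251.3) = 222
  B: 326.2 − 1(251.3) = 74.86
  C: 0 + 2(251.3) = 502.6

74.9 mol/min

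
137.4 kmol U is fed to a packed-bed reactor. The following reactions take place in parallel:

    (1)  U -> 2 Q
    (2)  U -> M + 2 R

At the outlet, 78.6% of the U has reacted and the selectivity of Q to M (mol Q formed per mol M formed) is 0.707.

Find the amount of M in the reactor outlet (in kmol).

Conversion of U: U consumed = 0.786 × 137.4 = 108 kmol = 1ξ₁ + 1ξ₂.
Selectivity: 2ξ₁ / (1ξ₂) = 0.707 → ξ₁ = 0.3535 ξ₂.
Substitute: (1·0.3535 + 1) ξ₂ = 108 → ξ₂ = 79.79 kmol, ξ₁ = 28.21 kmol.
Outlet amounts (n = n₀ + Σ ν·ξ):
  U: 137.4 − 1(28.21) − 1(79.79) = 29.4
  Q: 0 + 2(28.21) = 56.41
  M: 0 + 1(79.79) = 79.79
  R: 0 + 2(79.79) = 159.6

79.8 kmol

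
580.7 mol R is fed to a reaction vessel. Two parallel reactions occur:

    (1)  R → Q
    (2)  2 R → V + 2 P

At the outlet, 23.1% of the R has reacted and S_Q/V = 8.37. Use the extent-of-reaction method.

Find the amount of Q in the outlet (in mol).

Conversion of R: R consumed = 0.231 × 580.7 = 134.1 mol = 1ξ₁ + 2ξ₂.
Selectivity: 1ξ₁ / (1ξ₂) = 8.37 → ξ₁ = 8.37 ξ₂.
Substitute: (1·8.37 + 2) ξ₂ = 134.1 → ξ₂ = 12.94 mol, ξ₁ = 108.3 mol.
Outlet amounts (n = n₀ + Σ ν·ξ):
  R: 580.7 − 1(108.3) − 2(12.94) = 446.6
  Q: 0 + 1(108.3) = 108.3
  V: 0 + 1(12.94) = 12.94
  P: 0 + 2(12.94) = 25.87

108 mol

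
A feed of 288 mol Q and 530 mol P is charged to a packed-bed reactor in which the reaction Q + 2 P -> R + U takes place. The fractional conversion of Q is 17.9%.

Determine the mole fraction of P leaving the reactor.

Q reacted = 0.179 × 288 = 51.55 mol; ν_Q = −1, so ξ = 51.55/1 = 51.55 mol.
Outlet amounts (n = n₀ + ν ξ):
  Q: 288 − 1(51.55) = 236.4
  P: 530 − 2(51.55) = 426.9
  R: 0 + 1(51.55) = 51.55
  U: 0 + 1(51.55) = 51.55
Total out = 766.4 mol; y_P = 426.9 / 766.4 = 0.557.

0.557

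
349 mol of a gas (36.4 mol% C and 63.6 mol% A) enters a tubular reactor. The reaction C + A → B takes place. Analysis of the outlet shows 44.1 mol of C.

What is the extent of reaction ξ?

For C: n = n₀ − 1ξ → 44.1 = 127 − 1ξ, giving ξ = 82.94 mol.
Outlet amounts (n = n₀ + ν ξ):
  C: 127 − 1(82.94) = 44.1
  A: 222 − 1(82.94) = 139
  B: 0 + 1(82.94) = 82.94

ξ = 82.9 mol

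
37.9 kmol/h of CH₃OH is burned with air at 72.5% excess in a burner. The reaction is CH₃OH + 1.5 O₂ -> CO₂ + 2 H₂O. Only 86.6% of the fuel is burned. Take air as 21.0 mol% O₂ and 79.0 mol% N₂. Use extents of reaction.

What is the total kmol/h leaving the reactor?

Stoichiometric O₂ = 1.5 × 37.9 = 56.85 kmol/h; O₂ fed = 56.85 × 1.725 = 98.07 kmol/h.
N₂ fed = 98.07 × 79/21 = 368.9 kmol/h.
Fuel reacted = 0.866 × 37.9 → ξ = 32.82 kmol/h.
Outlet (n = n₀ + ν ξ):
  CH₃OH: 37.9 − 1(32.82) = 5.079
  O₂: 98.07 − 1.5(32.82) = 48.83
  N₂: 368.9 (inert)
  CO₂: 0 + 1(32.82) = 32.82
  H₂O: 0 + 2(32.82) = 65.64
Total out = 5.079 + 48.83 + 368.9 + 32.82 + 65.64 = 521.3 kmol/h.

521 kmol/h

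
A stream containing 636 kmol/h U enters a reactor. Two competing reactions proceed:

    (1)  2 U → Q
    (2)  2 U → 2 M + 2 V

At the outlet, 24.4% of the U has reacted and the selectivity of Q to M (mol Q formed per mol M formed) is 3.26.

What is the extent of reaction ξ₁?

Conversion of U: U consumed = 0.244 × 636 = 155.2 kmol/h = 2ξ₁ + 2ξ₂.
Selectivity: 1ξ₁ / (2ξ₂) = 3.26 → ξ₁ = 6.52 ξ₂.
Substitute: (2·6.52 + 2) ξ₂ = 155.2 → ξ₂ = 10.32 kmol/h, ξ₁ = 67.27 kmol/h.
Outlet amounts (n = n₀ + Σ ν·ξ):
  U: 636 − 2(67.27) − 2(10.32) = 480.8
  Q: 0 + 1(67.27) = 67.27
  M: 0 + 2(10.32) = 20.64
  V: 0 + 2(10.32) = 20.64

ξ₁ = 67.3 kmol/h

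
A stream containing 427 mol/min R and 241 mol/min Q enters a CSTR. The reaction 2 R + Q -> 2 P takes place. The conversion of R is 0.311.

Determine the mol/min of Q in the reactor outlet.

175 mol/min

R reacted = 0.311 × 427 = 132.8 mol/min; ν_R = −2, so ξ = 132.8/2 = 66.4 mol/min.
Outlet amounts (n = n₀ + ν ξ):
  R: 427 − 2(66.4) = 294.2
  Q: 241 − 1(66.4) = 174.6
  P: 0 + 2(66.4) = 132.8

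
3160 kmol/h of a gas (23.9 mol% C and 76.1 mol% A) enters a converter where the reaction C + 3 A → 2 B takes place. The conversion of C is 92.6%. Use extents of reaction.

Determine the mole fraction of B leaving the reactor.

C reacted = 0.926 × 755.2 = 699.4 kmol/h; ν_C = −1, so ξ = 699.4/1 = 699.4 kmol/h.
Outlet amounts (n = n₀ + ν ξ):
  C: 755.2 − 1(699.4) = 55.89
  A: 2405 − 3(699.4) = 306.7
  B: 0 + 2(699.4) = 1399
Total out = 1761 kmol/h; y_B = 1399 / 1761 = 0.7941.

0.794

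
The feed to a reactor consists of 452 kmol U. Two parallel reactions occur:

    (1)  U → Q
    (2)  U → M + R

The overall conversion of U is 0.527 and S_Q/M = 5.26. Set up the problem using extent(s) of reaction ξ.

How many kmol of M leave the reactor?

Conversion of U: U consumed = 0.527 × 452 = 238.2 kmol = 1ξ₁ + 1ξ₂.
Selectivity: 1ξ₁ / (1ξ₂) = 5.26 → ξ₁ = 5.26 ξ₂.
Substitute: (1·5.26 + 1) ξ₂ = 238.2 → ξ₂ = 38.05 kmol, ξ₁ = 200.2 kmol.
Outlet amounts (n = n₀ + Σ ν·ξ):
  U: 452 − 1(200.2) − 1(38.05) = 213.8
  Q: 0 + 1(200.2) = 200.2
  M: 0 + 1(38.05) = 38.05
  R: 0 + 1(38.05) = 38.05

38.1 kmol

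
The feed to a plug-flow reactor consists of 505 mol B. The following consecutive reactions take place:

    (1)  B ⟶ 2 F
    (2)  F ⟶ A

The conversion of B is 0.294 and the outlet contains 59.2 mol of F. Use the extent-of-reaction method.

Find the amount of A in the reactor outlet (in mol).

238 mol

Conversion of B: B consumed = 1ξ₁ = 0.294 × 505 → ξ₁ = 148.5 mol.
F balance: n_F = 0 + 2ξ₁ − 1ξ₂ = 59.2 → ξ₂ = (2·148.5 − 59.2)/1 = 237.7 mol.
Outlet amounts (n = n₀ + Σ ν·ξ):
  B: 505 − 1(148.5) = 356.5
  F: 0 + 2(148.5) − 1(237.7) = 59.2
  A: 0 + 1(237.7) = 237.7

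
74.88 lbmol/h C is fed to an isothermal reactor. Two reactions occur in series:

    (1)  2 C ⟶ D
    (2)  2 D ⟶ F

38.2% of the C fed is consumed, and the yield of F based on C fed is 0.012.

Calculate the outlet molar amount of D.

Conversion of C: C consumed = 2ξ₁ = 0.382 × 74.88 → ξ₁ = 14.3 lbmol/h.
Yield of F: 1ξ₂ / 74.88 = 0.012 → ξ₂ = 0.8986 lbmol/h.
Outlet amounts (n = n₀ + Σ ν·ξ):
  C: 74.88 − 2(14.3) = 46.28
  D: 0 + 1(14.3) − 2(0.8986) = 12.5
  F: 0 + 1(0.8986) = 0.8986

12.5 lbmol/h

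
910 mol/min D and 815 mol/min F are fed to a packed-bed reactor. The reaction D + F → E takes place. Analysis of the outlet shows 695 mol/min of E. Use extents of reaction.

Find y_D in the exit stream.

0.209

For E: n = n₀ + 1ξ → 695 = 0 + 1ξ, giving ξ = 695 mol/min.
Outlet amounts (n = n₀ + ν ξ):
  D: 910 − 1(695) = 215
  F: 815 − 1(695) = 120
  E: 0 + 1(695) = 695
Total out = 1030 mol/min; y_D = 215 / 1030 = 0.2087.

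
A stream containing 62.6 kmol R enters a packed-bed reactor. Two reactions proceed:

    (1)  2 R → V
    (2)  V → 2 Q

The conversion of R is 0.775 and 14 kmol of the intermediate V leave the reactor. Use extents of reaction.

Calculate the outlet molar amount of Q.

Conversion of R: R consumed = 2ξ₁ = 0.775 × 62.6 → ξ₁ = 24.26 kmol.
V balance: n_V = 0 + 1ξ₁ − 1ξ₂ = 14 → ξ₂ = (1·24.26 − 14)/1 = 10.26 kmol.
Outlet amounts (n = n₀ + Σ ν·ξ):
  R: 62.6 − 2(24.26) = 14.09
  V: 0 + 1(24.26) − 1(10.26) = 14
  Q: 0 + 2(10.26) = 20.52

20.5 kmol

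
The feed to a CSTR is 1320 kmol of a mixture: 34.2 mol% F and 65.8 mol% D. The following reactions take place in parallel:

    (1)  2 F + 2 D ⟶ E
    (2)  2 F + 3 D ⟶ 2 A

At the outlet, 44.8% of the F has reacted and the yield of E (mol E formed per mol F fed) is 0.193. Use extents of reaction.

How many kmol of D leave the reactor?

652 kmol

Yield of E: 1ξ₁ / 451.4 = 0.193 → ξ₁ = 87.13 kmol.
Conversion of F: 2ξ₁ + 2ξ₂ = 0.448 × 451.4 = 202.2 → ξ₂ = 13.99 kmol.
Outlet amounts (n = n₀ + Σ ν·ξ):
  F: 451.4 − 2(87.13) − 2(13.99) = 249.2
  D: 868.6 − 2(87.13) − 3(13.99) = 652.3
  E: 0 + 1(87.13) = 87.13
  A: 0 + 2(13.99) = 27.99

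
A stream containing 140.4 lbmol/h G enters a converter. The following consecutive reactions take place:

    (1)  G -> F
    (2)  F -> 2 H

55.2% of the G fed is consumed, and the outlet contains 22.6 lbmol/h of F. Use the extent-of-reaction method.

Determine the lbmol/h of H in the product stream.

Conversion of G: G consumed = 1ξ₁ = 0.552 × 140.4 → ξ₁ = 77.5 lbmol/h.
F balance: n_F = 0 + 1ξ₁ − 1ξ₂ = 22.6 → ξ₂ = (1·77.5 − 22.6)/1 = 54.9 lbmol/h.
Outlet amounts (n = n₀ + Σ ν·ξ):
  G: 140.4 − 1(77.5) = 62.9
  F: 0 + 1(77.5) − 1(54.9) = 22.6
  H: 0 + 2(54.9) = 109.8

110 lbmol/h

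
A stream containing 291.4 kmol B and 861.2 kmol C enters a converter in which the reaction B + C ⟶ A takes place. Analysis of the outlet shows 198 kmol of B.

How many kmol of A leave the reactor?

93.4 kmol

For B: n = n₀ − 1ξ → 198 = 291.4 − 1ξ, giving ξ = 93.4 kmol.
Outlet amounts (n = n₀ + ν ξ):
  B: 291.4 − 1(93.4) = 198
  C: 861.2 − 1(93.4) = 767.8
  A: 0 + 1(93.4) = 93.4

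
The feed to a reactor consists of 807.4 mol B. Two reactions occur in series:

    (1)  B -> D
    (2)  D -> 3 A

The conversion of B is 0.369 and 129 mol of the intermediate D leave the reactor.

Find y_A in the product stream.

0.443

Conversion of B: B consumed = 1ξ₁ = 0.369 × 807.4 → ξ₁ = 297.9 mol.
D balance: n_D = 0 + 1ξ₁ − 1ξ₂ = 129 → ξ₂ = (1·297.9 − 129)/1 = 168.9 mol.
Outlet amounts (n = n₀ + Σ ν·ξ):
  B: 807.4 − 1(297.9) = 509.5
  D: 0 + 1(297.9) − 1(168.9) = 129
  A: 0 + 3(168.9) = 506.8
Total out = 1145 mol; y_A = 506.8 / 1145 = 0.4425.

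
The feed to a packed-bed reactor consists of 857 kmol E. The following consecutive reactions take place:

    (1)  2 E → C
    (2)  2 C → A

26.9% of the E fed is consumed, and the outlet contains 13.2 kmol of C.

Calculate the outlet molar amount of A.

51 kmol

Conversion of E: E consumed = 2ξ₁ = 0.269 × 857 → ξ₁ = 115.3 kmol.
C balance: n_C = 0 + 1ξ₁ − 2ξ₂ = 13.2 → ξ₂ = (1·115.3 − 13.2)/2 = 51.03 kmol.
Outlet amounts (n = n₀ + Σ ν·ξ):
  E: 857 − 2(115.3) = 626.5
  C: 0 + 1(115.3) − 2(51.03) = 13.2
  A: 0 + 1(51.03) = 51.03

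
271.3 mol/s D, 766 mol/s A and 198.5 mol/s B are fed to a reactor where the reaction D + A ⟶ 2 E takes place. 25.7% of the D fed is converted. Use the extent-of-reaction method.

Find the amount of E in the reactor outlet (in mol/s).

139 mol/s

D reacted = 0.257 × 271.3 = 69.72 mol/s; ν_D = −1, so ξ = 69.72/1 = 69.72 mol/s.
Outlet amounts (n = n₀ + ν ξ):
  D: 271.3 − 1(69.72) = 201.6
  A: 766 − 1(69.72) = 696.3
  E: 0 + 2(69.72) = 139.4
  B: 198.5 (inert)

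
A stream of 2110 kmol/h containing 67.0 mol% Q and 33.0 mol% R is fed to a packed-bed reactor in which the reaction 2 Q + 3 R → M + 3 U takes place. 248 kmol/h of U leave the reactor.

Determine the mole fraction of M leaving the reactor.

0.0408

For U: n = n₀ + 3ξ → 248 = 0 + 3ξ, giving ξ = 82.67 kmol/h.
Outlet amounts (n = n₀ + ν ξ):
  Q: 1414 − 2(82.67) = 1248
  R: 696.3 − 3(82.67) = 448.3
  M: 0 + 1(82.67) = 82.67
  U: 0 + 3(82.67) = 248
Total out = 2027 kmol/h; y_M = 82.67 / 2027 = 0.04078.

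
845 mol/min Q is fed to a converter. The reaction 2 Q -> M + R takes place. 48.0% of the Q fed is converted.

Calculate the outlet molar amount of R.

Q reacted = 0.48 × 845 = 405.6 mol/min; ν_Q = −2, so ξ = 405.6/2 = 202.8 mol/min.
Outlet amounts (n = n₀ + ν ξ):
  Q: 845 − 2(202.8) = 439.4
  M: 0 + 1(202.8) = 202.8
  R: 0 + 1(202.8) = 202.8

203 mol/min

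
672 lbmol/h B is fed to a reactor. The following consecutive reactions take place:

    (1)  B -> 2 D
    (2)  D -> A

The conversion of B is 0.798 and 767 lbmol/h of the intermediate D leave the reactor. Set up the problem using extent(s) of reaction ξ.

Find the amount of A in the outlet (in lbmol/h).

306 lbmol/h

Conversion of B: B consumed = 1ξ₁ = 0.798 × 672 → ξ₁ = 536.3 lbmol/h.
D balance: n_D = 0 + 2ξ₁ − 1ξ₂ = 767 → ξ₂ = (2·536.3 − 767)/1 = 305.5 lbmol/h.
Outlet amounts (n = n₀ + Σ ν·ξ):
  B: 672 − 1(536.3) = 135.7
  D: 0 + 2(536.3) − 1(305.5) = 767
  A: 0 + 1(305.5) = 305.5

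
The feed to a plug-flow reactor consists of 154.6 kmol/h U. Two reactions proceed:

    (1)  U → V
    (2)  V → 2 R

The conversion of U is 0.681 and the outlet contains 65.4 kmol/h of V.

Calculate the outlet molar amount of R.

Conversion of U: U consumed = 1ξ₁ = 0.681 × 154.6 → ξ₁ = 105.3 kmol/h.
V balance: n_V = 0 + 1ξ₁ − 1ξ₂ = 65.4 → ξ₂ = (1·105.3 − 65.4)/1 = 39.88 kmol/h.
Outlet amounts (n = n₀ + Σ ν·ξ):
  U: 154.6 − 1(105.3) = 49.32
  V: 0 + 1(105.3) − 1(39.88) = 65.4
  R: 0 + 2(39.88) = 79.77

79.8 kmol/h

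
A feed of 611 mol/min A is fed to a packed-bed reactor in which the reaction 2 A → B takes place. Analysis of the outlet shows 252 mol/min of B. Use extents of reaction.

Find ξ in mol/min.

For B: n = n₀ + 1ξ → 252 = 0 + 1ξ, giving ξ = 252 mol/min.
Outlet amounts (n = n₀ + ν ξ):
  A: 611 − 2(252) = 107
  B: 0 + 1(252) = 252

ξ = 252 mol/min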